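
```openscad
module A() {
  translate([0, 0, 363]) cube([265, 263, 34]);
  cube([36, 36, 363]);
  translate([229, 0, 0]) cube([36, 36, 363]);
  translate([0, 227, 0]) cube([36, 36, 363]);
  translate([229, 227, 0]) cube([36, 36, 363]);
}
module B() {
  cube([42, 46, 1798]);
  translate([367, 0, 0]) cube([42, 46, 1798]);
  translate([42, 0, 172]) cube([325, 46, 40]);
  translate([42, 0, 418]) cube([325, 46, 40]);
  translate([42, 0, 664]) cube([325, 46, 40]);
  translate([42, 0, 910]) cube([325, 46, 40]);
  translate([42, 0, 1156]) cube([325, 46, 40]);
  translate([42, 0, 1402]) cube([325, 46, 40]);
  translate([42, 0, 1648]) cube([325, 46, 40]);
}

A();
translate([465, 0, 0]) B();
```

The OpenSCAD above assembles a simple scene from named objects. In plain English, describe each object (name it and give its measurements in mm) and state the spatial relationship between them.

A is a four-legged stool. The seat is a 265×263×34 mm slab whose top surface is at z = 397 mm; four square legs, each 36×36 mm in cross-section, run from the floor (z = 0) to the underside of the seat, each flush with a corner of the seat.

B is a straight ladder. Two 42×46 mm vertical rails, 1798 mm tall, stand 409 mm apart (outside-to-outside) with their front faces coplanar on the −y side. 7 rungs, each 46 mm deep and 40 mm tall, span between the inner faces of the rails, front faces flush with the rails. The lowest rung's underside is at z = 172 mm and rungs are spaced 246 mm apart (underside to underside).

The ladder is on the floor beside the stool on its +x side.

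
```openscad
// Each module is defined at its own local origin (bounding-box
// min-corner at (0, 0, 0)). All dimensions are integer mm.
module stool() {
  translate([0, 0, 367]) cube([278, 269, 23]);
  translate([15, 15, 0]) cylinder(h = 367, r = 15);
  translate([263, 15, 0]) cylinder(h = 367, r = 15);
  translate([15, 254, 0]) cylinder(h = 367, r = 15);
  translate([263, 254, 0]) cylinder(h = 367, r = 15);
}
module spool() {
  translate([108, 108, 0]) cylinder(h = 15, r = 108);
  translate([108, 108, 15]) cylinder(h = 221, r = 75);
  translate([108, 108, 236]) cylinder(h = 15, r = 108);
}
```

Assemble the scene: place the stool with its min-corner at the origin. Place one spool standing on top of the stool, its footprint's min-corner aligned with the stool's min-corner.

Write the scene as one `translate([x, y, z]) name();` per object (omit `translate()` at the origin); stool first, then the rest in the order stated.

stool();
translate([0, 0, 390]) spool();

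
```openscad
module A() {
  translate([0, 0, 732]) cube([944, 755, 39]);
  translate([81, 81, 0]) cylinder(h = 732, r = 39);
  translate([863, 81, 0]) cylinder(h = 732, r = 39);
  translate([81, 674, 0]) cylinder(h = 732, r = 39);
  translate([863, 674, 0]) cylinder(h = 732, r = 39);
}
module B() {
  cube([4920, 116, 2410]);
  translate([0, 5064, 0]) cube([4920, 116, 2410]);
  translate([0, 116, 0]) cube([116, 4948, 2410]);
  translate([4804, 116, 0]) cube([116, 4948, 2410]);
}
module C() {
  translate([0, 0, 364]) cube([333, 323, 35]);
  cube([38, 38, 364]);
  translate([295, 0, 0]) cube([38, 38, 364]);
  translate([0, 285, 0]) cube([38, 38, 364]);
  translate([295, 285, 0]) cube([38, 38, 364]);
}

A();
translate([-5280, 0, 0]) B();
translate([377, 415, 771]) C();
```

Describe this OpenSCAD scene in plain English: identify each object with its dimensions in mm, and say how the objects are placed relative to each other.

A is a table: top 944 mm (x) × 755 mm (y), 39 mm thick, upper face at z = 771 mm, on four round legs of 78 mm diameter, each leg's bounding box inset 42 mm from the nearest pair of top edges, running from z = 0 to the bottom of the top.

B is the wall frame of a small rectangular building: four walls, each 2410 mm tall and 116 mm thick, enclosing a footprint 4920 mm (x) by 5180 mm (y) outside-to-outside, with no floor or roof. The front and back walls (the −y and +y sides) span the full width; the two side walls fit between them.

C is a simple wooden stool: a rectangular seat 333 mm (x) by 323 mm (y), 35 mm thick, top face at z = 399 mm, on four square legs, each 38×38 mm in cross-section. The legs rest on z = 0, each flush with a corner of the seat.

The house frame is on the floor beside the table on its −x side. The stool is on top of the table.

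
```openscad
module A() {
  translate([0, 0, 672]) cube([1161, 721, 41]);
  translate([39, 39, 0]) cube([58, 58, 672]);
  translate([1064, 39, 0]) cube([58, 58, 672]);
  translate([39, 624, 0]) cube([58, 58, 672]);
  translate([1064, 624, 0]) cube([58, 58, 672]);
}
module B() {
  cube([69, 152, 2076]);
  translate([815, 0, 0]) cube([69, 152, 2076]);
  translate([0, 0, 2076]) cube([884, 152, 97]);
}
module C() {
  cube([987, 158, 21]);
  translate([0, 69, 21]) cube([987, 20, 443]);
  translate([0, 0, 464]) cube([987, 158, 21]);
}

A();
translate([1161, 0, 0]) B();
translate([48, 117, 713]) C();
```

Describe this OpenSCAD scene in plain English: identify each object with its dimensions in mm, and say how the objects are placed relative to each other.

A is a rectangular dining table. The top is 1161×721×41 mm with its upper surface at z = 713 mm. It stands on four 58×58 mm square legs, each inset 39 mm from the nearest pair of top edges, running from the floor to the underside of the top.

B is a rectangular door frame: two vertical jambs of 69×152 mm section, 2076 mm tall, with a clear opening 746 mm wide between their inner faces. A header 97 mm tall and 152 mm deep lies on top of the jambs and spans the full outside width.

C is an I-beam lying along x, 987 mm long. Overall section height 485 mm. Two flanges 158 mm wide (y) and 21 mm thick, one on the floor and one at the top; a web 20 mm thick runs between them, centred on the flange width.

The door frame is against the table's +x side, with their −y faces flush. The I-beam is on top of the table.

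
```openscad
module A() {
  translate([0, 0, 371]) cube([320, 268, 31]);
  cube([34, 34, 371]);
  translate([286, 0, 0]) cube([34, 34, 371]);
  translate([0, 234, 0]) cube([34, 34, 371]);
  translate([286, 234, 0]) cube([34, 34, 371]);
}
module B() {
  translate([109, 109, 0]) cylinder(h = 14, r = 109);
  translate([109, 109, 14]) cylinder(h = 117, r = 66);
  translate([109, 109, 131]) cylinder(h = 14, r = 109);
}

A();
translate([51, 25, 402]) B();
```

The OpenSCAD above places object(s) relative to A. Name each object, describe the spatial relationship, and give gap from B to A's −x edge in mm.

The spool's min-x is at 51; the stool's min-x is 0; gap = 51 mm.

A is a stool. B is a spool. The spool is on top of the stool, centred. The gap from the spool to the stool's −x edge is 51 mm.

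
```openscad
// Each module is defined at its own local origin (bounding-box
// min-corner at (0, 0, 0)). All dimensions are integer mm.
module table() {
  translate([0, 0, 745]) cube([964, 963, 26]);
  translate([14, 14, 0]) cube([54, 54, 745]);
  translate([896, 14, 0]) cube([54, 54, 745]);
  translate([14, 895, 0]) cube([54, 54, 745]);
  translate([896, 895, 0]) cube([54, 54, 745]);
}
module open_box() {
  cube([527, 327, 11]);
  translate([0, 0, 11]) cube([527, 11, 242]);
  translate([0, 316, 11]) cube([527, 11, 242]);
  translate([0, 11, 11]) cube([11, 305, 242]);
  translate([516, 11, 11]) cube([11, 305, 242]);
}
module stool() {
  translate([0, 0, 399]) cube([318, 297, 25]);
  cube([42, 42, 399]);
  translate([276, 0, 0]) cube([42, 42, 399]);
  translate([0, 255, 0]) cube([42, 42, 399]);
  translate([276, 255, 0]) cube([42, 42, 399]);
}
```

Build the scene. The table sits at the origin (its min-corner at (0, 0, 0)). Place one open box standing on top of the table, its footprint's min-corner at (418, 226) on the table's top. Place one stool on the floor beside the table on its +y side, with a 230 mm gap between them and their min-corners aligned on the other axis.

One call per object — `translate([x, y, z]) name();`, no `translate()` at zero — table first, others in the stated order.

table();
translate([418, 226, 771]) open_box();
translate([0, 1193, 0]) stool();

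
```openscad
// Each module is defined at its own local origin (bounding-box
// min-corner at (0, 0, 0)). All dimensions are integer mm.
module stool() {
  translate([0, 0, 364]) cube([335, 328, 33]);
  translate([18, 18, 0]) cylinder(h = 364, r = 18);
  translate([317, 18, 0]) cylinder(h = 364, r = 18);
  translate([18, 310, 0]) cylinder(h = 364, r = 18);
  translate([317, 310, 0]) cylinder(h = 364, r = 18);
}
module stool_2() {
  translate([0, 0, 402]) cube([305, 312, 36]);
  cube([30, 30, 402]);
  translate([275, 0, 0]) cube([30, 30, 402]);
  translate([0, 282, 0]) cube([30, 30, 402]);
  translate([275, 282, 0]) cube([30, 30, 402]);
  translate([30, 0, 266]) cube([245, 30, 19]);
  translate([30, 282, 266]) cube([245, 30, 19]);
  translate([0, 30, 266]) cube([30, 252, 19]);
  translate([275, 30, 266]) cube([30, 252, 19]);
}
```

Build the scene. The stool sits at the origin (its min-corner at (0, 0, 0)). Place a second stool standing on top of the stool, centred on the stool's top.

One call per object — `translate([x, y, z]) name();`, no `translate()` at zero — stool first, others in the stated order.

stool();
translate([15, 8, 397]) stool_2();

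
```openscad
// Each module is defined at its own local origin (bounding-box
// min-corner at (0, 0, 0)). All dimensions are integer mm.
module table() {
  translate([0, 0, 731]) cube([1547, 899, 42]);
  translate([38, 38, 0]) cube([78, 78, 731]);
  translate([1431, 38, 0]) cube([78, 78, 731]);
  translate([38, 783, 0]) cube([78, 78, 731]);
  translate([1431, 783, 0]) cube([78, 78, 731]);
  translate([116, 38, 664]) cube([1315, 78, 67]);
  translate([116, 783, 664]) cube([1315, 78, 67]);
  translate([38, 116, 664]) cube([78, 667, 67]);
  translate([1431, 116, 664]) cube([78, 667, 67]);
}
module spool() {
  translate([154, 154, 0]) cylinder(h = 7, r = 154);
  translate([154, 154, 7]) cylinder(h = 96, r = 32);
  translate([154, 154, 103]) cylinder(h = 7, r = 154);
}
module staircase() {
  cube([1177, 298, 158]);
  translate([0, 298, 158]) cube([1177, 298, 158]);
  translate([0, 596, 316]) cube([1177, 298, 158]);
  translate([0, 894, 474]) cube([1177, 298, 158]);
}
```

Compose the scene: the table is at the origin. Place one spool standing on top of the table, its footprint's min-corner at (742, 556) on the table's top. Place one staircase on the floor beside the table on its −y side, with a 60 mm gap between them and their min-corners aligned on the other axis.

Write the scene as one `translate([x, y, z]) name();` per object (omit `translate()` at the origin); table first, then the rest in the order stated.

table();
translate([742, 556, 773]) spool();
translate([0, -1252, 0]) staircase();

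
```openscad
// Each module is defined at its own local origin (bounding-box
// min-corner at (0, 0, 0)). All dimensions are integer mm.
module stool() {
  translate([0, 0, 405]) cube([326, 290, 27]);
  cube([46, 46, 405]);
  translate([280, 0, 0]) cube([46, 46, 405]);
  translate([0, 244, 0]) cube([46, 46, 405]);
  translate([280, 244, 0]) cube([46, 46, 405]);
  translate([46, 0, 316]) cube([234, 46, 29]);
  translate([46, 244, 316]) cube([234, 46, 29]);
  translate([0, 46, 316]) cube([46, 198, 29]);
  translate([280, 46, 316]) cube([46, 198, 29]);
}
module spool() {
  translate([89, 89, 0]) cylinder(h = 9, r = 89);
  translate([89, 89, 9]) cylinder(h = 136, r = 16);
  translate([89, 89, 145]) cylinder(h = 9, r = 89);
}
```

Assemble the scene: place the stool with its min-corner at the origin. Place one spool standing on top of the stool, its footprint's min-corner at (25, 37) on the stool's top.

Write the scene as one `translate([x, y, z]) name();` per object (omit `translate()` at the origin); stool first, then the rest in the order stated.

stool();
translate([25, 37, 432]) spool();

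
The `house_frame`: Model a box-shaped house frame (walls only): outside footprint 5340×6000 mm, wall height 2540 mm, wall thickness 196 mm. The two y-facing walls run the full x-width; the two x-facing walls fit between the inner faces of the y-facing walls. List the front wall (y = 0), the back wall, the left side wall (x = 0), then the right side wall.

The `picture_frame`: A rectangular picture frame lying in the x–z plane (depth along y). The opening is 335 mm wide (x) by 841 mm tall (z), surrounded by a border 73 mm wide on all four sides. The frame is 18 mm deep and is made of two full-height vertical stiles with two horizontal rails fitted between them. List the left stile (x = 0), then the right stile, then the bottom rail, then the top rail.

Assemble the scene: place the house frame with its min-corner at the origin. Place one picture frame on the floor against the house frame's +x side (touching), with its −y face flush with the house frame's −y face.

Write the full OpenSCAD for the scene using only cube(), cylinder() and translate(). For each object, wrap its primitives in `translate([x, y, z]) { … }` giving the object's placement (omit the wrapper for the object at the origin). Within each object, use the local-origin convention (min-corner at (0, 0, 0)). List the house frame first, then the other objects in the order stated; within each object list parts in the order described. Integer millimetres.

cube([5340, 196, 2540]);
translate([0, 5804, 0]) cube([5340, 196, 2540]);
translate([0, 196, 0]) cube([196, 5608, 2540]);
translate([5144, 196, 0]) cube([196, 5608, 2540]);
translate([5340, 0, 0]) {
  cube([73, 18, 987]);
  translate([408, 0, 0]) cube([73, 18, 987]);
  translate([73, 0, 0]) cube([335, 18, 73]);
  translate([73, 0, 914]) cube([335, 18, 73]);
}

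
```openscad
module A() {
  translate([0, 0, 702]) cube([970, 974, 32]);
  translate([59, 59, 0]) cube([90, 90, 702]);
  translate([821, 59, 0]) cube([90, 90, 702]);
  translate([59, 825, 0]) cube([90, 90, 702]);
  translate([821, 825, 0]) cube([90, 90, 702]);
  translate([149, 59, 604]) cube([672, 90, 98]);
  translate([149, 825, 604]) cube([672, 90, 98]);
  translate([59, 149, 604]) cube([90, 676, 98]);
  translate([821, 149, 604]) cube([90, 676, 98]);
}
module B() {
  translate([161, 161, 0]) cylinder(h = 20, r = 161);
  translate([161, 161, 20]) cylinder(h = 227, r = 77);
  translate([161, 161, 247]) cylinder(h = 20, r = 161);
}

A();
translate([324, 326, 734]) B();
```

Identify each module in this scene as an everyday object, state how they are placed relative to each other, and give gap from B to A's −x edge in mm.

A is a table. B is a spool. The spool is on top of the table, centred. The gap from the spool to the table's −x edge is 324 mm.

The spool's min-x is at 324; the table's min-x is 0; gap = 324 mm.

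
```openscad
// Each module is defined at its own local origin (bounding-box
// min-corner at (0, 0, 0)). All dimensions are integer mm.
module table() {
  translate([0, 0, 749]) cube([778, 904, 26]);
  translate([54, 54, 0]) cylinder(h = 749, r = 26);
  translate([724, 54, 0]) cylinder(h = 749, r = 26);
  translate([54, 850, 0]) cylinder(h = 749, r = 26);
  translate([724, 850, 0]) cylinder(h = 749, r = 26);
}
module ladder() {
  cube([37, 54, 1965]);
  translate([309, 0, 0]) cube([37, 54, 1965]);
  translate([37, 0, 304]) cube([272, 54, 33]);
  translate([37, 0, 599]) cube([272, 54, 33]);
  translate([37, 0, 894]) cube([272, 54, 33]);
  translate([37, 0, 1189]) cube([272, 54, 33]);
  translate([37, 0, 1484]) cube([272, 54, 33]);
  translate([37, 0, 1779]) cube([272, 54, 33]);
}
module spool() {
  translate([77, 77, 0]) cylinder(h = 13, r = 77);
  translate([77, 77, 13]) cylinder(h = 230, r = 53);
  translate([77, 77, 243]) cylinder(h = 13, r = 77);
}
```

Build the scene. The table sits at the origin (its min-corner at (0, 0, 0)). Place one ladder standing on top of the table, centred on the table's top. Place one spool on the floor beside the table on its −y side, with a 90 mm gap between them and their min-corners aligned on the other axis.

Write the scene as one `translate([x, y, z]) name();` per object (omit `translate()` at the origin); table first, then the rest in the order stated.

table();
translate([216, 425, 775]) ladder();
translate([0, -244, 0]) spool();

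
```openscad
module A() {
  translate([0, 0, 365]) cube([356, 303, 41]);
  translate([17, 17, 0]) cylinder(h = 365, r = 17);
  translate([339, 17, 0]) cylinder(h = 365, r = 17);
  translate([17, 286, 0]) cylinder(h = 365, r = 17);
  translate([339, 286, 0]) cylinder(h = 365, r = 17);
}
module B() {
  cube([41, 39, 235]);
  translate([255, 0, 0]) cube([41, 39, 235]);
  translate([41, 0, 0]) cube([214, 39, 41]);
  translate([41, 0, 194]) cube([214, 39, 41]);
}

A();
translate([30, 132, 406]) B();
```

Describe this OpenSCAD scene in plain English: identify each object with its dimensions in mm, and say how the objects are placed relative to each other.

A is a four-legged stool. The seat is 356×303 mm, 41 mm thick, top at z = 406 mm. It stands on four round legs, each 34 mm in diameter, from z = 0 to the seat underside, each leg's axis is inset half a diameter from the nearest pair of seat edges (so the leg's bounding box is flush with the corner).

B is a rectangular picture frame lying in the x–z plane (depth along y). The opening is 214 mm wide (x) by 153 mm tall (z), surrounded by a border 41 mm wide on all four sides. The frame is 39 mm deep and is made of two full-height vertical stiles with two horizontal rails fitted between them.

The picture frame is on top of the stool, centred.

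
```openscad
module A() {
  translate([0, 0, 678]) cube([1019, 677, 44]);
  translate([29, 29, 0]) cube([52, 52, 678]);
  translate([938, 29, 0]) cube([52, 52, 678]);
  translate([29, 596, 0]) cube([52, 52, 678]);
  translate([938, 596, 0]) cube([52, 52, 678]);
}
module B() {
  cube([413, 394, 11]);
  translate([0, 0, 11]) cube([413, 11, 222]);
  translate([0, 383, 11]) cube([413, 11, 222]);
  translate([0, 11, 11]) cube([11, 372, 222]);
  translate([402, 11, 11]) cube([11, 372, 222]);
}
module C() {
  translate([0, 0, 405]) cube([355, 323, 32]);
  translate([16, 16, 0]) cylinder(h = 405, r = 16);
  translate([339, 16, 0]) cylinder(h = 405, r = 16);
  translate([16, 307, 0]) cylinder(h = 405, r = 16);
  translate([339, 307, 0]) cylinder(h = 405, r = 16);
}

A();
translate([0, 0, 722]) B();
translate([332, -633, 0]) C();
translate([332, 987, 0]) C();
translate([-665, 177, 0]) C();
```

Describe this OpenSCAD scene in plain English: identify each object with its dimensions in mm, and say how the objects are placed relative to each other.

A is a table: top 1019 mm (x) × 677 mm (y), 44 mm thick, upper face at z = 722 mm, on four 52×52 mm square legs, each inset 29 mm from the nearest pair of top edges, running from z = 0 to the bottom of the top.

B is an open storage box with external size 413×394×233 mm and wall thickness 11 mm (the base is also 11 mm thick). The base covers the whole footprint; the four walls stand on the base, with the y-facing walls full-width and the x-facing walls fitting between their inner faces.

C is a four-legged stool. The seat is a 355×323×32 mm slab whose top surface is at z = 437 mm; four round legs, each 32 mm in diameter, run from the floor (z = 0) to the underside of the seat, each leg's axis is inset half a diameter from the nearest pair of seat edges (so the leg's bounding box is flush with the corner).

The open box is on top of the table. Three stools sit around the table at the −y, +y, −x sides.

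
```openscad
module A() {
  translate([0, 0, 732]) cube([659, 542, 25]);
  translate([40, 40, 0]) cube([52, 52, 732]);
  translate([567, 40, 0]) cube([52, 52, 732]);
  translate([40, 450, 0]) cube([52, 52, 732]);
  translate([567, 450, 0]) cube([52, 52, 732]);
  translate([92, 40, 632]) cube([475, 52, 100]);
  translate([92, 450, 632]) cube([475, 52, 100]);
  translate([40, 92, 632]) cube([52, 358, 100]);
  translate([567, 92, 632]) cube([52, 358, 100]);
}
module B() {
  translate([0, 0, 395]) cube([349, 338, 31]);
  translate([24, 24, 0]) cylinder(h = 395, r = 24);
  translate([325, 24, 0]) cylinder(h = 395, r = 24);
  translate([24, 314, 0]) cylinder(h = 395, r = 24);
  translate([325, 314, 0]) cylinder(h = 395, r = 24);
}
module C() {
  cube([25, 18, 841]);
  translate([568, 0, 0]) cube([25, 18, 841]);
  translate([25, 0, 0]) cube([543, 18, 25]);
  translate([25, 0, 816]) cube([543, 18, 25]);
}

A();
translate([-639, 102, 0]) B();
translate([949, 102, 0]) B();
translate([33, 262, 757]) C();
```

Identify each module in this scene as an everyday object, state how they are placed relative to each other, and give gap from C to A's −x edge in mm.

A is a table. B is a stool. C is a picture frame. Two stools sit around the table at the −x, +x sides. The picture frame is on top of the table, centred. The gap from the picture frame to the table's −x edge is 33 mm.

The picture frame's min-x is at 33; the table's min-x is 0; gap = 33 mm.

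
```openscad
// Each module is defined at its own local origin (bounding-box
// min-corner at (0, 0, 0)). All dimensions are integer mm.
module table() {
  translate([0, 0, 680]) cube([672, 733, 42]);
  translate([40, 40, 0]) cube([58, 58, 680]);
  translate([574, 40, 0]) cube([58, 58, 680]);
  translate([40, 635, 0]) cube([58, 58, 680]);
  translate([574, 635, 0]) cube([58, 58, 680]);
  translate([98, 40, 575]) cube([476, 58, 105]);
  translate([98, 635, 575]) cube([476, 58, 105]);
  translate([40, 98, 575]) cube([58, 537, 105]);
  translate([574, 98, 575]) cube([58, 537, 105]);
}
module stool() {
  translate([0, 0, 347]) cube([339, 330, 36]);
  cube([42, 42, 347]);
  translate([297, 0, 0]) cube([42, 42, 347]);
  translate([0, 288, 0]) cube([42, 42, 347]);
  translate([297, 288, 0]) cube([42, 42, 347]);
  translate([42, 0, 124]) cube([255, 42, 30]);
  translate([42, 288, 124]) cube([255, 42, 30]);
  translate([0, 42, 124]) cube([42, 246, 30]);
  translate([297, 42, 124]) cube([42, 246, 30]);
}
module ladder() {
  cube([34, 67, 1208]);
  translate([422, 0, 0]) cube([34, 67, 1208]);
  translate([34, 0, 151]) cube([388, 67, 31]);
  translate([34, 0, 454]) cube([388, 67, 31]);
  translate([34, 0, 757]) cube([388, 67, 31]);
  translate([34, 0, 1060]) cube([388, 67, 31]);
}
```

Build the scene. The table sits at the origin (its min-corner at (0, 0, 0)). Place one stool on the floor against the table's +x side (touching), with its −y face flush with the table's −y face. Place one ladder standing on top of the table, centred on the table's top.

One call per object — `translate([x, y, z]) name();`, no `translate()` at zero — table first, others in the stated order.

table();
translate([672, 0, 0]) stool();
translate([108, 333, 722]) ladder();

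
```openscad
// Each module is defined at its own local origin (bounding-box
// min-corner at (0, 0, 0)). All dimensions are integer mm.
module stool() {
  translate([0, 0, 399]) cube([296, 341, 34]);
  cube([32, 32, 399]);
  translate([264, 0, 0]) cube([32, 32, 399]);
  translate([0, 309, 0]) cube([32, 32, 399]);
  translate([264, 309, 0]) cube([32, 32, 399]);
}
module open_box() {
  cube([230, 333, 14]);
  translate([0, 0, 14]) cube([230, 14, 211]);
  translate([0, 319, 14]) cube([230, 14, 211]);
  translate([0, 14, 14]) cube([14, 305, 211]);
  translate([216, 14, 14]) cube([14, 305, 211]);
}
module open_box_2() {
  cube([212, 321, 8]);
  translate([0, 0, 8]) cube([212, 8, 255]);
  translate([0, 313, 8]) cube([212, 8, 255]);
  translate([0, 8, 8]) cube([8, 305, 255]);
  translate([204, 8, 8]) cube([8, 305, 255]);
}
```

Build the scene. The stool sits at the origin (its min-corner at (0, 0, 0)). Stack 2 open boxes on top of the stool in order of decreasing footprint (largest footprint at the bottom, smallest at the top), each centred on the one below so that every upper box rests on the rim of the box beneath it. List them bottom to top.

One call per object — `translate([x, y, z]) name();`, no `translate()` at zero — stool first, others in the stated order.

stool();
translate([33, 4, 433]) open_box();
translate([42, 10, 658]) open_box_2();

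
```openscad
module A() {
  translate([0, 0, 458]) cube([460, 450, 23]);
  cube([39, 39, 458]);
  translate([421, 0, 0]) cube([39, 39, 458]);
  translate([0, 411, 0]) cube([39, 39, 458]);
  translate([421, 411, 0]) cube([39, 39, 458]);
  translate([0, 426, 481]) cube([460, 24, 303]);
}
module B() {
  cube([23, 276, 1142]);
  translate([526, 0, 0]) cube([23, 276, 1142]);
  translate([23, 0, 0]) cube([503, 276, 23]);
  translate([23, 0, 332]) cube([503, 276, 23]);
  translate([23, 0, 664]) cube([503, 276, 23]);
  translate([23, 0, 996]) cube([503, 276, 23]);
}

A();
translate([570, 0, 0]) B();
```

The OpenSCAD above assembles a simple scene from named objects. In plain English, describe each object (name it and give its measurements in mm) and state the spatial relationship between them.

A is a chair. The seat is a 460×450×23 mm slab with its top at z = 481 mm, on four 39×39 mm corner legs (flush with the seat edges, standing on z = 0). A flat backrest 24 mm thick, 303 mm tall, spans the full seat width and rises from the seat top along its +y edge, rear face flush with the rear of the seat.

B is a bookshelf 549 mm wide overall, 276 mm deep and 1142 mm tall. The two sides are 23 mm thick vertical panels. 4 horizontal shelves of 23 mm thickness span between the inner faces of the sides; the lowest shelf sits on the floor and shelves are stacked with a clear vertical gap of 309 mm between each pair.

The bookshelf is on the floor beside the chair on its +x side.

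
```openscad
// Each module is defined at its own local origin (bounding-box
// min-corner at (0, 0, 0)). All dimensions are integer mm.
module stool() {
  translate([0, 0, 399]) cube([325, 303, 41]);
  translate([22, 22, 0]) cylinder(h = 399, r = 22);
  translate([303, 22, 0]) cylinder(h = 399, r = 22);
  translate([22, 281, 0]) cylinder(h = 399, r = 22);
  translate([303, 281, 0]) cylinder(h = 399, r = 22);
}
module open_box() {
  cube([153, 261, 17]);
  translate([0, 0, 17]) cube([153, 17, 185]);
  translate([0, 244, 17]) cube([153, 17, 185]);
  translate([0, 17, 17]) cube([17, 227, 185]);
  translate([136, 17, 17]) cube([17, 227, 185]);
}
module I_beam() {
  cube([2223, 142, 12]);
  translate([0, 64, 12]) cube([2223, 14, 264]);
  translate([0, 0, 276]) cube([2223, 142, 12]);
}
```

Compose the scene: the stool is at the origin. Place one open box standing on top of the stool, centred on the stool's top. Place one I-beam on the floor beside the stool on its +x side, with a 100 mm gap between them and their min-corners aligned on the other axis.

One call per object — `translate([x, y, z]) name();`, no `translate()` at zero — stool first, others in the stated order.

stool();
translate([86, 21, 440]) open_box();
translate([425, 0, 0]) I_beam();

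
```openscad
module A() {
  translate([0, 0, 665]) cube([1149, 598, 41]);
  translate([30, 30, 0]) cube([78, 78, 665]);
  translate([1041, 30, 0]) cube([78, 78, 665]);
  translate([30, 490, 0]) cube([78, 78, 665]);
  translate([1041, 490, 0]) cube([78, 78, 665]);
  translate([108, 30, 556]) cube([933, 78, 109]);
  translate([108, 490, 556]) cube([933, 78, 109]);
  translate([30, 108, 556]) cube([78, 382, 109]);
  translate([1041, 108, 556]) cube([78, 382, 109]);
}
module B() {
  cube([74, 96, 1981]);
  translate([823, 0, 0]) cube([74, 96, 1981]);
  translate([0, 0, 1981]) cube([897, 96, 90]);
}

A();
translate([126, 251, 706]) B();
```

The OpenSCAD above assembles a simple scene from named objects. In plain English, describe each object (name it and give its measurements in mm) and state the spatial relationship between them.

A is a table: top 1149 mm (x) × 598 mm (y), 41 mm thick, upper face at z = 706 mm, on four 78×78 mm square legs, each inset 30 mm from the nearest pair of top edges, running from z = 0 to the bottom of the top. Four apron rails, 78 mm thick and 109 mm tall, run between adjacent legs with their top edges flush with the underside of the top and their outer faces flush with the legs' outer faces.

B is a door frame. The clear opening is 749 mm wide and 1981 mm high. Two 74 mm wide jambs, 96 mm deep, stand either side of the opening from the floor to the top of the opening. A 90 mm thick head sits across the top of both jambs, spanning the full outside width of the frame.

The door frame is on top of the table, centred.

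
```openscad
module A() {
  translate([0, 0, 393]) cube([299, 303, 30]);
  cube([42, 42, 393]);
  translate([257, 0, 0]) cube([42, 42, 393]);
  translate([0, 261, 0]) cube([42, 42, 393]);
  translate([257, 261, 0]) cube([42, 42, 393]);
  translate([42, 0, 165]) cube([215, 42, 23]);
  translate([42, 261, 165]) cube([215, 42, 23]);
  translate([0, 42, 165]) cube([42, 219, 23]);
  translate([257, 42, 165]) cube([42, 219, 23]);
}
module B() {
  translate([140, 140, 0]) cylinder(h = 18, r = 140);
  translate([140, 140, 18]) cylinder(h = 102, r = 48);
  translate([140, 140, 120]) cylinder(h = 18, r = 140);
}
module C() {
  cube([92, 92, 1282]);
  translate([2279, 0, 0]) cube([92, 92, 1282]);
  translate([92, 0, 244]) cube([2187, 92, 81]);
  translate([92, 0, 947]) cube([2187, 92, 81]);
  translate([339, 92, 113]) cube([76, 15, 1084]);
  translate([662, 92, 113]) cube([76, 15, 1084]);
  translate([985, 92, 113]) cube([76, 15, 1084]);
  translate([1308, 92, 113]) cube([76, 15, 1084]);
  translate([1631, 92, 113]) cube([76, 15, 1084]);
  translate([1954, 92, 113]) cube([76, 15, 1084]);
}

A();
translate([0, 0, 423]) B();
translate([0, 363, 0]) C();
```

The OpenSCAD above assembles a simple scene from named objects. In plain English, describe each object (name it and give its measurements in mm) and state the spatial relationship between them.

A is a four-legged stool. The seat is a 299×303×30 mm slab whose top surface is at z = 423 mm; four square legs, each 42×42 mm in cross-section, run from the floor (z = 0) to the underside of the seat, each flush with a corner of the seat. Four stretchers, 42 mm wide and 23 mm tall, connect adjacent legs with their undersides at z = 165 mm, each running between the inner faces of the legs it joins and aligned with the legs' outer faces on the other axis.

B is a spool: two coaxial disc flanges of radius 140 mm and thickness 18 mm, joined by a core cylinder of radius 48 mm and height 102 mm. The lower flange rests on z = 0 and the three cylinders share a vertical axis.

C is a fence section. Two 92×92 mm posts, 1282 mm tall, stand on the floor with a clear span of 2187 mm between their inner faces. Two horizontal rails of 92×81 mm section span the gap between the posts with their undersides at z = 244 mm and z = 947 mm, flush with the posts' −y face. 6 pickets, each 76 mm wide, 15 mm thick and 1084 mm tall, are fixed to the +y face of the rails with their bottoms at z = 113 mm, evenly spaced across the span with equal gaps (rounded down to the nearest mm) at the −x end and between each pair — any rounding remainder accumulates at the +x end.

The spool is on top of the stool. The fence section is on the floor beside the stool on its +y side.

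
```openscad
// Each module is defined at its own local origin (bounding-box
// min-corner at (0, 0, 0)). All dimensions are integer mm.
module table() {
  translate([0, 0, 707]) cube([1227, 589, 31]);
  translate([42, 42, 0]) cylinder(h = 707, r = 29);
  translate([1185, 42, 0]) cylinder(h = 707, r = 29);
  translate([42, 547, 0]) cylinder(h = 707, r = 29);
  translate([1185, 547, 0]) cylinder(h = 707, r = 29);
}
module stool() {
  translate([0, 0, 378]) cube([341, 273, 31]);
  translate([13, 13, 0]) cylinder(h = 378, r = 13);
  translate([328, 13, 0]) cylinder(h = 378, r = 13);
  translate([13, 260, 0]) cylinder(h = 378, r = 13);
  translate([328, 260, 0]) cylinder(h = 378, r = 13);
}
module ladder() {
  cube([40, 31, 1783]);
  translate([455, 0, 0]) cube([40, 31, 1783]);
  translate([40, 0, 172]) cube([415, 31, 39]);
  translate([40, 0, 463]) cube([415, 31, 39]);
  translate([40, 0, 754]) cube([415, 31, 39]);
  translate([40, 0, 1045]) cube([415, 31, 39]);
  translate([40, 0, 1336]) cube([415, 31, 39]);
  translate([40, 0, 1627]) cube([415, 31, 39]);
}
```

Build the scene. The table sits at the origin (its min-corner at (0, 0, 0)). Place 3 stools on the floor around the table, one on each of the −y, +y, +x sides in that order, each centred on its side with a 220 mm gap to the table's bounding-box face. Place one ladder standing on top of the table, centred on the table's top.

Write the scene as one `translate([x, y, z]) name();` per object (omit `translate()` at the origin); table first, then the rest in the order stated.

table();
translate([443, -493, 0]) stool();
translate([443, 809, 0]) stool();
translate([1447, 158, 0]) stool();
translate([366, 279, 738]) ladder();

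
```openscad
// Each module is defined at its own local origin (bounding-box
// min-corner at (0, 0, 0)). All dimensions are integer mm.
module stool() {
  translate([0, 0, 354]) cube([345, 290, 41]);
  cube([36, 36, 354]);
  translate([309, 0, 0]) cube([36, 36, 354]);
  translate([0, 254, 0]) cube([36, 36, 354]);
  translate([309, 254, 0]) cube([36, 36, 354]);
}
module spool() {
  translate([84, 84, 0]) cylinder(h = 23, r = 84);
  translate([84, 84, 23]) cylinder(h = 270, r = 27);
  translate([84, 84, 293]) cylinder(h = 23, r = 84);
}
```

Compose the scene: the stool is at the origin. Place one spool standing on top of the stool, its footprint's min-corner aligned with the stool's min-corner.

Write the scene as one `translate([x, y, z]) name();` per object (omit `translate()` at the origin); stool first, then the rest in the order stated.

stool();
translate([0, 0, 395]) spool();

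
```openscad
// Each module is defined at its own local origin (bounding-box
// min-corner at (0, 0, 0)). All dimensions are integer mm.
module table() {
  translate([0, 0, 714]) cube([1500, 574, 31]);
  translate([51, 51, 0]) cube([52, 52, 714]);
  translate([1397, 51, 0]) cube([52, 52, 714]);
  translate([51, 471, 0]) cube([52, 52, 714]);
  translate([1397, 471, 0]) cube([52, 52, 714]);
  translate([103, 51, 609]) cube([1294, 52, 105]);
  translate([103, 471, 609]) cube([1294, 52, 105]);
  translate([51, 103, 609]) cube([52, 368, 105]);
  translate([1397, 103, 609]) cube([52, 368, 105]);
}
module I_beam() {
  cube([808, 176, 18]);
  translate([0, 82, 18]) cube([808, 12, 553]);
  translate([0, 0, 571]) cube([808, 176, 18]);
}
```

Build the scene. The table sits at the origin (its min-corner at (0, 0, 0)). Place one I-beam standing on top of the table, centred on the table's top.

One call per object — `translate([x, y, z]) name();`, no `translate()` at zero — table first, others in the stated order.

table();
translate([346, 199, 745]) I_beam();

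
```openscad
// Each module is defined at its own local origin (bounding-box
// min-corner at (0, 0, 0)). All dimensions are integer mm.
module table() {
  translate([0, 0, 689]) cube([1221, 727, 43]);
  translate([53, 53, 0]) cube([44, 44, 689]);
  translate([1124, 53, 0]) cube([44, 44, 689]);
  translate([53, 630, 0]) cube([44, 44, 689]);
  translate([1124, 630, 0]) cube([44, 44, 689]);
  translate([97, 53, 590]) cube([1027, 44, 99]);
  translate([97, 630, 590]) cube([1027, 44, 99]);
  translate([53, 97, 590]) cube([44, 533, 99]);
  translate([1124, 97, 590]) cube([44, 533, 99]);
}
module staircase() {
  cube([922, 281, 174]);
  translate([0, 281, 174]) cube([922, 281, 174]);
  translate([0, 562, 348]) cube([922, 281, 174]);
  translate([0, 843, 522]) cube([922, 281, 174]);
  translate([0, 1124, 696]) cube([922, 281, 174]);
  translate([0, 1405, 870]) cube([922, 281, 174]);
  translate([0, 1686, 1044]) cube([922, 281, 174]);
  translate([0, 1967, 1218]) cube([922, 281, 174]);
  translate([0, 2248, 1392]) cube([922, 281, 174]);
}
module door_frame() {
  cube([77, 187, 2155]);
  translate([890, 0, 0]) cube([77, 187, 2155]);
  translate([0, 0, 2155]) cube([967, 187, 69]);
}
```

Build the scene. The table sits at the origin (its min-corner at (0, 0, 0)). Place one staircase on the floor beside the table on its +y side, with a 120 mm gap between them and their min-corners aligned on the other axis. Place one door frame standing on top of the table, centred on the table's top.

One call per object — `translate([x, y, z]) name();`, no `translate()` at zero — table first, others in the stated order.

table();
translate([0, 847, 0]) staircase();
translate([127, 270, 732]) door_frame();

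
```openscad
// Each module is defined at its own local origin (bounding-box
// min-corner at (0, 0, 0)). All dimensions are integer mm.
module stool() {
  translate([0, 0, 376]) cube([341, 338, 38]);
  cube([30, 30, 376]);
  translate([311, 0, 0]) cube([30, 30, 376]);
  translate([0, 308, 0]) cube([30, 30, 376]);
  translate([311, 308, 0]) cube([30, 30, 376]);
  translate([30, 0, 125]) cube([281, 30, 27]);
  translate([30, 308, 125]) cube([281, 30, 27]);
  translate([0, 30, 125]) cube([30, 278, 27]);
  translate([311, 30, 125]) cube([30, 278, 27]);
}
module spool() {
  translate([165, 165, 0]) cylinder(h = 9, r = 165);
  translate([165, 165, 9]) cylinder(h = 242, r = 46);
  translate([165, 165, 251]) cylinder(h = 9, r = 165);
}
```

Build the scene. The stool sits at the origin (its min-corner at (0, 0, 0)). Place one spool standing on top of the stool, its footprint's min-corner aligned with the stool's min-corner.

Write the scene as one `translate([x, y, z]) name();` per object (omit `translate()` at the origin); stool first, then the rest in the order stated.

stool();
translate([0, 0, 414]) spool();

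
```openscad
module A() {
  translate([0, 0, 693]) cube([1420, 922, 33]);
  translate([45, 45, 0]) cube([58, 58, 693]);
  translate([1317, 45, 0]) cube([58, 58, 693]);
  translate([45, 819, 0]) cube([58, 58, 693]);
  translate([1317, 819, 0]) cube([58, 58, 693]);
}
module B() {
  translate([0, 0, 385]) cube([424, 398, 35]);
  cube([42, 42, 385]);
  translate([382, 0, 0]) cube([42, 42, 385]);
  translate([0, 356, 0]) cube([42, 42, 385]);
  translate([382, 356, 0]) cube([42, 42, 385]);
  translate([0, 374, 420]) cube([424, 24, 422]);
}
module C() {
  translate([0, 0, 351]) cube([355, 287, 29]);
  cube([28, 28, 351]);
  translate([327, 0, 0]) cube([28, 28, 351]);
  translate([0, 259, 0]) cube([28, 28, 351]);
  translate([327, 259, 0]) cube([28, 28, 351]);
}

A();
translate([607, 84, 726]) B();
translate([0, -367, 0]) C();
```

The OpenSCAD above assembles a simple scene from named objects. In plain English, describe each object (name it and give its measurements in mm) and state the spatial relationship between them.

A is a rectangular dining table. The top is 1420×922×33 mm with its upper surface at z = 726 mm. It stands on four 58×58 mm square legs, each inset 45 mm from the nearest pair of top edges, running from the floor to the underside of the top.

B is a chair: 424×398 mm seat, 35 mm thick, top at z = 420 mm, on four 42 mm square corner legs flush with the seat edges. A 24 mm thick backrest slab spans the full seat width, extending 422 mm above the seat top, its back face flush with the seat's +y edge.

C is a four-legged stool. The seat is 355×287 mm, 29 mm thick, top at z = 380 mm. It stands on four square legs, each 28×28 mm in cross-section, from z = 0 to the seat underside, each flush with a corner of the seat.

The chair is on top of the table. The stool is on the floor beside the table on its −y side.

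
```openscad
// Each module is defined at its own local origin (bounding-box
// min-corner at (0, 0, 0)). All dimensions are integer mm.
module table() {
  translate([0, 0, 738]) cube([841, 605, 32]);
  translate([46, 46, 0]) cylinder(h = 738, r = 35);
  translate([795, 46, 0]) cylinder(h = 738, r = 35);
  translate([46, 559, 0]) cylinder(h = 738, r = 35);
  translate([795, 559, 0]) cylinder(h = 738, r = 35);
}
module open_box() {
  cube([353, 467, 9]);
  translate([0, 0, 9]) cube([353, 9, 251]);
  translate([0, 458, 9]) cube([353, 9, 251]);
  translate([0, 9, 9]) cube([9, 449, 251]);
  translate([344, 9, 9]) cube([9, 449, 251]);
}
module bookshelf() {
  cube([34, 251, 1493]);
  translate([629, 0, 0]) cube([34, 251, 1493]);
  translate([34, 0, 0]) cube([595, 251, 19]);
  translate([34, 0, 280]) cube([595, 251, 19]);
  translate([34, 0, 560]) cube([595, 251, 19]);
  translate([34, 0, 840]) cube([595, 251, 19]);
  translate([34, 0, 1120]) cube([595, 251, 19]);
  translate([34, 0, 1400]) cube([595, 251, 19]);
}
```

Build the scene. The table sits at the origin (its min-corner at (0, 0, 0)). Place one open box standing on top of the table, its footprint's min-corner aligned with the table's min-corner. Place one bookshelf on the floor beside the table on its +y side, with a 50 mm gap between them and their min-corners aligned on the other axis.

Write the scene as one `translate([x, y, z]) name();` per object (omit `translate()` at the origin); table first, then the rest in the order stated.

table();
translate([0, 0, 770]) open_box();
translate([0, 655, 0]) bookshelf();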